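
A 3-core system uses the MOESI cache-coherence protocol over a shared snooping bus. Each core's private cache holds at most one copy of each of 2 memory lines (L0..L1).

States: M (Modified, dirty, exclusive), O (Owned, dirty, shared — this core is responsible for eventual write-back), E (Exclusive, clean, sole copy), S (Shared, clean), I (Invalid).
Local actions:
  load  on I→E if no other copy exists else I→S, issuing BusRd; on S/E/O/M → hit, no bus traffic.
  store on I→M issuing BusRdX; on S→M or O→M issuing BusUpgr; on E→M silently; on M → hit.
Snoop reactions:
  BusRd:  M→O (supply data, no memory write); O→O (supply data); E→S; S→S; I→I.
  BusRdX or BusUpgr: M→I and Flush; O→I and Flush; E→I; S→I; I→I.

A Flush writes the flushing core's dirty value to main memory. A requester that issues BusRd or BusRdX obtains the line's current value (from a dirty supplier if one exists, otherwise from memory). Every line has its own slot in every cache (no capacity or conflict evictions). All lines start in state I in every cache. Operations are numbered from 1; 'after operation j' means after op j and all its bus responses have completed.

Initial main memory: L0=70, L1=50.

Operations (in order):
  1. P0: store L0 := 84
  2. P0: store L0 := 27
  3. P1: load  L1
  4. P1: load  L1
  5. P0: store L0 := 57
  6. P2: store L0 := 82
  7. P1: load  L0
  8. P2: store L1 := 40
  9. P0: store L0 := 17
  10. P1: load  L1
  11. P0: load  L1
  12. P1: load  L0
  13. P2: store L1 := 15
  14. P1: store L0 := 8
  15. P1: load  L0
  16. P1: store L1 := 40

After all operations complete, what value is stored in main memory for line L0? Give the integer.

  op1 P0: store L0 := 84 → M/I/I on L0; bus BusRdX; mem=70
  op2 P0: store L0 := 27 → M/I/I on L0; bus (none); mem=70
  op3 P1: load  L1 → I/E/I on L1; bus BusRd; mem=50
  op4 P1: load  L1 → I/E/I on L1; bus (none); mem=50
  op5 P0: store L0 := 57 → M/I/I on L0; bus (none); mem=70
  op6 P2: store L0 := 82 → I/I/M on L0; bus BusRdX Flush; mem=57
  op7 P1: load  L0 → I/S/O on L0; bus BusRd; mem=57
  op8 P2: store L1 := 40 → I/I/M on L1; bus BusRdX; mem=50
  op9 P0: store L0 := 17 → M/I/I on L0; bus BusRdX Flush; mem=82
  op10 P1: load  L1 → I/S/O on L1; bus BusRd; mem=50
  op11 P0: load  L1 → S/S/O on L1; bus BusRd; mem=50
  op12 P1: load  L0 → O/S/I on L0; bus BusRd; mem=82
  op13 P2: store L1 := 15 → I/I/M on L1; bus BusUpgr; mem=50
  op14 P1: store L0 := 8 → I/M/I on L0; bus BusUpgr Flush; mem=17
  op15 P1: load  L0 → I/M/I on L0; bus (none); mem=17
  op16 P1: store L1 := 40 → I/M/I on L1; bus BusRdX Flush; mem=15

memory[L0] = 17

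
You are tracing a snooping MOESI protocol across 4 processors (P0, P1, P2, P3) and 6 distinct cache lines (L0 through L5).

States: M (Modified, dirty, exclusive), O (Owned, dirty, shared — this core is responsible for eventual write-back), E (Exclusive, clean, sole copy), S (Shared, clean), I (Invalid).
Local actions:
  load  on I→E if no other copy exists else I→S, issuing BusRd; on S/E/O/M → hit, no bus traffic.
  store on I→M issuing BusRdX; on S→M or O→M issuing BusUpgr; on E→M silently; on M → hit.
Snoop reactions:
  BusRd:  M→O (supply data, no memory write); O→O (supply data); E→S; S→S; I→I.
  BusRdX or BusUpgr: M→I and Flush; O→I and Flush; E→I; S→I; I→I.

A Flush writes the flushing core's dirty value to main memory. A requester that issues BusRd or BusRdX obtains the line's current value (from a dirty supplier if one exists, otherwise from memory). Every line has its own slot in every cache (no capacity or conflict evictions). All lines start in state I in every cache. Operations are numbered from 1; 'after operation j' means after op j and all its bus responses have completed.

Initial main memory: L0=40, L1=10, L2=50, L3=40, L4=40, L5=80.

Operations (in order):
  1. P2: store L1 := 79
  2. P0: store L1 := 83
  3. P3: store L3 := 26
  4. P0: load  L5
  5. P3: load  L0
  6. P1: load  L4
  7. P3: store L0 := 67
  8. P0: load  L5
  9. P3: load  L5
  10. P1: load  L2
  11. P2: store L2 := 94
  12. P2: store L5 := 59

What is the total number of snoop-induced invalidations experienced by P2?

invalidations = 1

step 1: P2: store L1 := 79  ⟶  IIMI  (L1)  txn=BusRdX  M[L1]=10
step 2: P0: store L1 := 83  ⟶  MIII  (L1)  txn=BusRdX+Flush  M[L1]=79
step 3: P3: store L3 := 26  ⟶  IIIM  (L3)  txn=BusRdX  M[L3]=40
step 4: P0: load  L5  ⟶  EIII  (L5)  txn=BusRd  M[L5]=80
step 5: P3: load  L0  ⟶  IIIE  (L0)  txn=BusRd  M[L0]=40
step 6: P1: load  L4  ⟶  IEII  (L4)  txn=BusRd  M[L4]=40
step 7: P3: store L0 := 67  ⟶  IIIM  (L0)  txn=∅  M[L0]=40
step 8: P0: load  L5  ⟶  EIII  (L5)  txn=∅  M[L5]=80
step 9: P3: load  L5  ⟶  SIIS  (L5)  txn=BusRd  M[L5]=80
step 10: P1: load  L2  ⟶  IEII  (L2)  txn=BusRd  M[L2]=50
step 11: P2: store L2 := 94  ⟶  IIMI  (L2)  txn=BusRdX  M[L2]=50
step 12: P2: store L5 := 59  ⟶  IIMI  (L5)  txn=BusRdX  M[L5]=80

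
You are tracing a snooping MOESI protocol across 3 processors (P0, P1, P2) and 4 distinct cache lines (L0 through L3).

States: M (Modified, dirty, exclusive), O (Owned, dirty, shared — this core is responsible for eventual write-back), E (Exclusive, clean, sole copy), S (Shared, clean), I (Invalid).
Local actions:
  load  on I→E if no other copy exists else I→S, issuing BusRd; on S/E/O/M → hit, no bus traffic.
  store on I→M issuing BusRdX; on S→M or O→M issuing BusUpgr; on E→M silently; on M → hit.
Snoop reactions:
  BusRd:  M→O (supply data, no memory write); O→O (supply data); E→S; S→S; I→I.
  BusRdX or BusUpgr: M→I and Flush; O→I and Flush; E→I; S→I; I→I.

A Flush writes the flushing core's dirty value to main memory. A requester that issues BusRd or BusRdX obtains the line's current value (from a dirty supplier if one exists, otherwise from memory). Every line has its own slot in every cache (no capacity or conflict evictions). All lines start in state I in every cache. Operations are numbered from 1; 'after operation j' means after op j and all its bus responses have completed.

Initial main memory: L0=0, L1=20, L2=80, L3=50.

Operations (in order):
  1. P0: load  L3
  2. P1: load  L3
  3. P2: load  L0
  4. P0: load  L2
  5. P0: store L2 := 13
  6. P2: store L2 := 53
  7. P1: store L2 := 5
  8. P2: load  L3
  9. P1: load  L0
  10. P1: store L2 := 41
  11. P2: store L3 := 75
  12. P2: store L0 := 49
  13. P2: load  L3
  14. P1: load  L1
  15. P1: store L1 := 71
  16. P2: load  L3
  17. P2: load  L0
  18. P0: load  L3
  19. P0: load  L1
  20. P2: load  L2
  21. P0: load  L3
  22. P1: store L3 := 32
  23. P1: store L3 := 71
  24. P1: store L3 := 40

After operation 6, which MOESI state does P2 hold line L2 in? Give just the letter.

state = M

[1] P0: load  L3 | P0:E(50), P1:I, P2:I | bus: BusRd
[2] P1: load  L3 | P0:S(50), P1:S(50), P2:I | bus: BusRd
[3] P2: load  L0 | P0:I, P1:I, P2:E(0) | bus: BusRd
[4] P0: load  L2 | P0:E(80), P1:I, P2:I | bus: BusRd
[5] P0: store L2 := 13 | P0:M(13), P1:I, P2:I | bus: none
[6] P2: store L2 := 53 | P0:I, P1:I, P2:M(53) | bus: BusRdX,Flush
[7] P1: store L2 := 5 | P0:I, P1:M(5), P2:I | bus: BusRdX,Flush
[8] P2: load  L3 | P0:S(50), P1:S(50), P2:S(50) | bus: BusRd
[9] P1: load  L0 | P0:I, P1:S(0), P2:S(0) | bus: BusRd
[10] P1: store L2 := 41 | P0:I, P1:M(41), P2:I | bus: none
[11] P2: store L3 := 75 | P0:I, P1:I, P2:M(75) | bus: BusUpgr
[12] P2: store L0 := 49 | P0:I, P1:I, P2:M(49) | bus: BusUpgr
[13] P2: load  L3 | P0:I, P1:I, P2:M(75) | bus: none
[14] P1: load  L1 | P0:I, P1:E(20), P2:I | bus: BusRd
[15] P1: store L1 := 71 | P0:I, P1:M(71), P2:I | bus: none
[16] P2: load  L3 | P0:I, P1:I, P2:M(75) | bus: none
[17] P2: load  L0 | P0:I, P1:I, P2:M(49) | bus: none
[18] P0: load  L3 | P0:S(75), P1:I, P2:O(75) | bus: BusRd
[19] P0: load  L1 | P0:S(71), P1:O(71), P2:I | bus: BusRd
[20] P2: load  L2 | P0:I, P1:O(41), P2:S(41) | bus: BusRd
[21] P0: load  L3 | P0:S(75), P1:I, P2:O(75) | bus: none
[22] P1: store L3 := 32 | P0:I, P1:M(32), P2:I | bus: BusRdX,Flush
[23] P1: store L3 := 71 | P0:I, P1:M(71), P2:I | bus: none
[24] P1: store L3 := 40 | P0:I, P1:M(40), P2:I | bus: none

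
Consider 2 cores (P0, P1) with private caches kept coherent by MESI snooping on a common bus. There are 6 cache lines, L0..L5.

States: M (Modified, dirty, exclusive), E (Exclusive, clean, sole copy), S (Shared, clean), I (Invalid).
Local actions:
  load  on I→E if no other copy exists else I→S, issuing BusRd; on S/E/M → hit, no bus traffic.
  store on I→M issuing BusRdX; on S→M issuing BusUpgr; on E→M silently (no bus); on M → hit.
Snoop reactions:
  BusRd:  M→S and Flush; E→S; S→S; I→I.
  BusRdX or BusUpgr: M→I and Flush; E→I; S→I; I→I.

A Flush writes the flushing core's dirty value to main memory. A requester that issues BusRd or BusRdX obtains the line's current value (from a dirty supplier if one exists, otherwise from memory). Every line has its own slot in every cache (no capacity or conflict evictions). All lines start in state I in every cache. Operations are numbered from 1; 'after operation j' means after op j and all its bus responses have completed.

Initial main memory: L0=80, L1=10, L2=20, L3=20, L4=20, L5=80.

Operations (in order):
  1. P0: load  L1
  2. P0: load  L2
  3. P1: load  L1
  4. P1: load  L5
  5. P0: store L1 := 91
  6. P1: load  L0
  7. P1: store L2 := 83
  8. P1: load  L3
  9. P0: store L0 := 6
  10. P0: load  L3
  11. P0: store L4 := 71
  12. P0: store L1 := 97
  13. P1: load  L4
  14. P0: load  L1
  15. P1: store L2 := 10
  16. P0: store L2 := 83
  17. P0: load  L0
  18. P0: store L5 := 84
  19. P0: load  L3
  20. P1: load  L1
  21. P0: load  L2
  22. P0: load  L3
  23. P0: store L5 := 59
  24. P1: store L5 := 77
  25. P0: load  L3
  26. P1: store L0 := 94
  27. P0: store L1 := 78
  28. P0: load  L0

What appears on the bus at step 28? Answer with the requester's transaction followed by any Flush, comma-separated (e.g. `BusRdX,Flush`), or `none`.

1. P0: load  L1  bus=[BusRd]  L1: P0=E P1=I  mem[L1]=10
2. P0: load  L2  bus=[BusRd]  L2: P0=E P1=I  mem[L2]=20
3. P1: load  L1  bus=[BusRd]  L1: P0=S P1=S  mem[L1]=10
4. P1: load  L5  bus=[BusRd]  L5: P0=I P1=E  mem[L5]=80
5. P0: store L1 := 91  bus=[BusUpgr]  L1: P0=M P1=I  mem[L1]=10
6. P1: load  L0  bus=[BusRd]  L0: P0=I P1=E  mem[L0]=80
7. P1: store L2 := 83  bus=[BusRdX]  L2: P0=I P1=M  mem[L2]=20
8. P1: load  L3  bus=[BusRd]  L3: P0=I P1=E  mem[L3]=20
9. P0: store L0 := 6  bus=[BusRdX]  L0: P0=M P1=I  mem[L0]=80
10. P0: load  L3  bus=[BusRd]  L3: P0=S P1=S  mem[L3]=20
11. P0: store L4 := 71  bus=[BusRdX]  L4: P0=M P1=I  mem[L4]=20
12. P0: store L1 := 97  bus=[-]  L1: P0=M P1=I  mem[L1]=10
13. P1: load  L4  bus=[BusRd,Flush]  L4: P0=S P1=S  mem[L4]=71
14. P0: load  L1  bus=[-]  L1: P0=M P1=I  mem[L1]=10
15. P1: store L2 := 10  bus=[-]  L2: P0=I P1=M  mem[L2]=20
16. P0: store L2 := 83  bus=[BusRdX,Flush]  L2: P0=M P1=I  mem[L2]=10
17. P0: load  L0  bus=[-]  L0: P0=M P1=I  mem[L0]=80
18. P0: store L5 := 84  bus=[BusRdX]  L5: P0=M P1=I  mem[L5]=80
19. P0: load  L3  bus=[-]  L3: P0=S P1=S  mem[L3]=20
20. P1: load  L1  bus=[BusRd,Flush]  L1: P0=S P1=S  mem[L1]=97
21. P0: load  L2  bus=[-]  L2: P0=M P1=I  mem[L2]=10
22. P0: load  L3  bus=[-]  L3: P0=S P1=S  mem[L3]=20
23. P0: store L5 := 59  bus=[-]  L5: P0=M P1=I  mem[L5]=80
24. P1: store L5 := 77  bus=[BusRdX,Flush]  L5: P0=I P1=M  mem[L5]=59
25. P0: load  L3  bus=[-]  L3: P0=S P1=S  mem[L3]=20
26. P1: store L0 := 94  bus=[BusRdX,Flush]  L0: P0=I P1=M  mem[L0]=6
27. P0: store L1 := 78  bus=[BusUpgr]  L1: P0=M P1=I  mem[L1]=97
28. P0: load  L0  bus=[BusRd,Flush]  L0: P0=S P1=S  mem[L0]=94

bus = BusRd,Flush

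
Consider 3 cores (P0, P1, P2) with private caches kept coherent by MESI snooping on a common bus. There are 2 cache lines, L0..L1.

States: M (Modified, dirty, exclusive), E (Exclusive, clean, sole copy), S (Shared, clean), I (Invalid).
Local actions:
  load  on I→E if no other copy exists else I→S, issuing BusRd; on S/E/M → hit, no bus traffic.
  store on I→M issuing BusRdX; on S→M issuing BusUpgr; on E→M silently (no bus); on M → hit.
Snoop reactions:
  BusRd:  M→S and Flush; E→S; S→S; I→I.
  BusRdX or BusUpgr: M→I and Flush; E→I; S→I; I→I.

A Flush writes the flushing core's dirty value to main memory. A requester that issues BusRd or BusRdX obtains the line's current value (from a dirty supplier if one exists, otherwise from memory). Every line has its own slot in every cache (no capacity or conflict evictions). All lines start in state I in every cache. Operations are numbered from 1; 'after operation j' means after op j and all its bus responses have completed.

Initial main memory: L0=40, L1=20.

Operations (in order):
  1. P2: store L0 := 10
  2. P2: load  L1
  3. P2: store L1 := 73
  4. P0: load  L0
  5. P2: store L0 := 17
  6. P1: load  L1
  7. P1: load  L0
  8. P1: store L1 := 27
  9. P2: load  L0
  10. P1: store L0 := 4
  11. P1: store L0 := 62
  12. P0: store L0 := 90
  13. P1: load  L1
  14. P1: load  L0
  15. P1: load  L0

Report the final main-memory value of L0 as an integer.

step 1: P2: store L0 := 10  ⟶  IIM  (L0)  txn=BusRdX  M[L0]=40
step 2: P2: load  L1  ⟶  IIE  (L1)  txn=BusRd  M[L1]=20
step 3: P2: store L1 := 73  ⟶  IIM  (L1)  txn=∅  M[L1]=20
step 4: P0: load  L0  ⟶  SIS  (L0)  txn=BusRd+Flush  M[L0]=10
step 5: P2: store L0 := 17  ⟶  IIM  (L0)  txn=BusUpgr  M[L0]=10
step 6: P1: load  L1  ⟶  ISS  (L1)  txn=BusRd+Flush  M[L1]=73
step 7: P1: load  L0  ⟶  ISS  (L0)  txn=BusRd+Flush  M[L0]=17
step 8: P1: store L1 := 27  ⟶  IMI  (L1)  txn=BusUpgr  M[L1]=73
step 9: P2: load  L0  ⟶  ISS  (L0)  txn=∅  M[L0]=17
step 10: P1: store L0 := 4  ⟶  IMI  (L0)  txn=BusUpgr  M[L0]=17
step 11: P1: store L0 := 62  ⟶  IMI  (L0)  txn=∅  M[L0]=17
step 12: P0: store L0 := 90  ⟶  MII  (L0)  txn=BusRdX+Flush  M[L0]=62
step 13: P1: load  L1  ⟶  IMI  (L1)  txn=∅  M[L1]=73
step 14: P1: load  L0  ⟶  SSI  (L0)  txn=BusRd+Flush  M[L0]=90
step 15: P1: load  L0  ⟶  SSI  (L0)  txn=∅  M[L0]=90

memory[L0] = 90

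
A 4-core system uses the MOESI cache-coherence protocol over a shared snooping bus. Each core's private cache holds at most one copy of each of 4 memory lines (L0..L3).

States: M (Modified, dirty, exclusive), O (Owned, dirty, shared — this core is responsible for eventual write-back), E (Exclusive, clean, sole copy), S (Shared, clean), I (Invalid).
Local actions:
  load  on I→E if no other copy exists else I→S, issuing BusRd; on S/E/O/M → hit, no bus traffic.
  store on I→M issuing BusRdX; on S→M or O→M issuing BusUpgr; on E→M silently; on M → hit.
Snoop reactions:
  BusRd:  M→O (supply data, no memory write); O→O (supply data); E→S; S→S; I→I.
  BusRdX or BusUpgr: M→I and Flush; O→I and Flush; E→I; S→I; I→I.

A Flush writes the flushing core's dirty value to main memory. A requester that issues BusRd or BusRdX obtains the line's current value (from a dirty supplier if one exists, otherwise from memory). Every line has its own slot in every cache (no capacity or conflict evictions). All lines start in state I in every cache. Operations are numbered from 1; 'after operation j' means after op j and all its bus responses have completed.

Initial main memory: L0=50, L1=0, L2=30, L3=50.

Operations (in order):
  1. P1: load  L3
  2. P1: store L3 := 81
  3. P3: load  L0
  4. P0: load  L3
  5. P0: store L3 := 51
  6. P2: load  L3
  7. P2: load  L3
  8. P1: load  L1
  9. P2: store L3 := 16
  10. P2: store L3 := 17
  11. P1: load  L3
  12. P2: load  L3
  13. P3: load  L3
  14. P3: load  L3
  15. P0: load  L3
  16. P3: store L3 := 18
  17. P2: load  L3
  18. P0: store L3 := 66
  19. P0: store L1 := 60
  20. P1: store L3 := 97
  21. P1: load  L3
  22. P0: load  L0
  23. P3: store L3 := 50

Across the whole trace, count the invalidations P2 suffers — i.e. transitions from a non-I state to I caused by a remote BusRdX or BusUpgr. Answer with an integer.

1. P1: load  L3  bus=[BusRd]  L3: P0=I P1=E P2=I P3=I  mem[L3]=50
2. P1: store L3 := 81  bus=[-]  L3: P0=I P1=M P2=I P3=I  mem[L3]=50
3. P3: load  L0  bus=[BusRd]  L0: P0=I P1=I P2=I P3=E  mem[L0]=50
4. P0: load  L3  bus=[BusRd]  L3: P0=S P1=O P2=I P3=I  mem[L3]=50
5. P0: store L3 := 51  bus=[BusUpgr,Flush]  L3: P0=M P1=I P2=I P3=I  mem[L3]=81
6. P2: load  L3  bus=[BusRd]  L3: P0=O P1=I P2=S P3=I  mem[L3]=81
7. P2: load  L3  bus=[-]  L3: P0=O P1=I P2=S P3=I  mem[L3]=81
8. P1: load  L1  bus=[BusRd]  L1: P0=I P1=E P2=I P3=I  mem[L1]=0
9. P2: store L3 := 16  bus=[BusUpgr,Flush]  L3: P0=I P1=I P2=M P3=I  mem[L3]=51
10. P2: store L3 := 17  bus=[-]  L3: P0=I P1=I P2=M P3=I  mem[L3]=51
11. P1: load  L3  bus=[BusRd]  L3: P0=I P1=S P2=O P3=I  mem[L3]=51
12. P2: load  L3  bus=[-]  L3: P0=I P1=S P2=O P3=I  mem[L3]=51
13. P3: load  L3  bus=[BusRd]  L3: P0=I P1=S P2=O P3=S  mem[L3]=51
14. P3: load  L3  bus=[-]  L3: P0=I P1=S P2=O P3=S  mem[L3]=51
15. P0: load  L3  bus=[BusRd]  L3: P0=S P1=S P2=O P3=S  mem[L3]=51
16. P3: store L3 := 18  bus=[BusUpgr,Flush]  L3: P0=I P1=I P2=I P3=M  mem[L3]=17
17. P2: load  L3  bus=[BusRd]  L3: P0=I P1=I P2=S P3=O  mem[L3]=17
18. P0: store L3 := 66  bus=[BusRdX,Flush]  L3: P0=M P1=I P2=I P3=I  mem[L3]=18
19. P0: store L1 := 60  bus=[BusRdX]  L1: P0=M P1=I P2=I P3=I  mem[L1]=0
20. P1: store L3 := 97  bus=[BusRdX,Flush]  L3: P0=I P1=M P2=I P3=I  mem[L3]=66
21. P1: load  L3  bus=[-]  L3: P0=I P1=M P2=I P3=I  mem[L3]=66
22. P0: load  L0  bus=[BusRd]  L0: P0=S P1=I P2=I P3=S  mem[L0]=50
23. P3: store L3 := 50  bus=[BusRdX,Flush]  L3: P0=I P1=I P2=I P3=M  mem[L3]=97

invalidations = 2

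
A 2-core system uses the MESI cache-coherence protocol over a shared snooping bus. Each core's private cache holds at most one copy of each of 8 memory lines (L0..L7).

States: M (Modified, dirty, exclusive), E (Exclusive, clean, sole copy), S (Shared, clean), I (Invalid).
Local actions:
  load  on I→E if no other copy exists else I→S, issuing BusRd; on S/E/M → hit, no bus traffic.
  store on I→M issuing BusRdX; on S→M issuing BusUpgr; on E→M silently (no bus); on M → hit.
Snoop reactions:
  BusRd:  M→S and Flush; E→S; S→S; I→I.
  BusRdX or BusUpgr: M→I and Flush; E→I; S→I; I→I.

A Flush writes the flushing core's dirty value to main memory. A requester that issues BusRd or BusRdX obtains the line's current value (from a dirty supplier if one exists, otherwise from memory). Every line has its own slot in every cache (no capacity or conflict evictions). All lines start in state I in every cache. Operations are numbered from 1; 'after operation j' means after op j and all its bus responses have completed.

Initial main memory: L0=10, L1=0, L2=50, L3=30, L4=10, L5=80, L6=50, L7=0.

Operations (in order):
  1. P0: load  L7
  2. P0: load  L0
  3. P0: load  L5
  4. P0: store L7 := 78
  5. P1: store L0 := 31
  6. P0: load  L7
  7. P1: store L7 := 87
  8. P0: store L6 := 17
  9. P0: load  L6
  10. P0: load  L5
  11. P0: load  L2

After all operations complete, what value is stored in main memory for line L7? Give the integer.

memory[L7] = 78

step 1: P0: load  L7  ⟶  EI  (L7)  txn=BusRd  M[L7]=0
step 2: P0: load  L0  ⟶  EI  (L0)  txn=BusRd  M[L0]=10
step 3: P0: load  L5  ⟶  EI  (L5)  txn=BusRd  M[L5]=80
step 4: P0: store L7 := 78  ⟶  MI  (L7)  txn=∅  M[L7]=0
step 5: P1: store L0 := 31  ⟶  IM  (L0)  txn=BusRdX  M[L0]=10
step 6: P0: load  L7  ⟶  MI  (L7)  txn=∅  M[L7]=0
step 7: P1: store L7 := 87  ⟶  IM  (L7)  txn=BusRdX+Flush  M[L7]=78
step 8: P0: store L6 := 17  ⟶  MI  (L6)  txn=BusRdX  M[L6]=50
step 9: P0: load  L6  ⟶  MI  (L6)  txn=∅  M[L6]=50
step 10: P0: load  L5  ⟶  EI  (L5)  txn=∅  M[L5]=80
step 11: P0: load  L2  ⟶  EI  (L2)  txn=BusRd  M[L2]=50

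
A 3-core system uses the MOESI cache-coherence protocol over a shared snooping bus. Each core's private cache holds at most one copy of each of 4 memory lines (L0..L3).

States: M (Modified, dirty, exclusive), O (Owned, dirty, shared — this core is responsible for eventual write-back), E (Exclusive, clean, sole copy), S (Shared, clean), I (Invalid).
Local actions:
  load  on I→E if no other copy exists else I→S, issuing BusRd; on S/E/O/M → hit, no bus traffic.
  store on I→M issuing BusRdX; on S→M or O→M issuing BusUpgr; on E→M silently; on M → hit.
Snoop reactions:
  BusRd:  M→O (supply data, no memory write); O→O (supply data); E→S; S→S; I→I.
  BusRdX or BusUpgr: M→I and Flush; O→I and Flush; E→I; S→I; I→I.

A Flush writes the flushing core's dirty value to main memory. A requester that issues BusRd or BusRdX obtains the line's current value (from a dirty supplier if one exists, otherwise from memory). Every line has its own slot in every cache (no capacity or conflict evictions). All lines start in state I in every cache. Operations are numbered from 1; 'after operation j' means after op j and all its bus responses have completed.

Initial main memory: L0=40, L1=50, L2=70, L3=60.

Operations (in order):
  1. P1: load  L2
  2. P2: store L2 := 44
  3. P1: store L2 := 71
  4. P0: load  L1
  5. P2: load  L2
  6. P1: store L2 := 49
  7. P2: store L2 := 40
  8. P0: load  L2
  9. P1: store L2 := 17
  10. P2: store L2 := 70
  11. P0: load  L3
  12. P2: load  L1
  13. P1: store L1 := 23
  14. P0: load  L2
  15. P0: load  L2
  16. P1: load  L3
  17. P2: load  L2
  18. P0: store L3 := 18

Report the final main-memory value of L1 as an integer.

memory[L1] = 50

[1] P1: load  L2 | P0:I, P1:E(70), P2:I | bus: BusRd
[2] P2: store L2 := 44 | P0:I, P1:I, P2:M(44) | bus: BusRdX
[3] P1: store L2 := 71 | P0:I, P1:M(71), P2:I | bus: BusRdX,Flush
[4] P0: load  L1 | P0:E(50), P1:I, P2:I | bus: BusRd
[5] P2: load  L2 | P0:I, P1:O(71), P2:S(71) | bus: BusRd
[6] P1: store L2 := 49 | P0:I, P1:M(49), P2:I | bus: BusUpgr
[7] P2: store L2 := 40 | P0:I, P1:I, P2:M(40) | bus: BusRdX,Flush
[8] P0: load  L2 | P0:S(40), P1:I, P2:O(40) | bus: BusRd
[9] P1: store L2 := 17 | P0:I, P1:M(17), P2:I | bus: BusRdX,Flush
[10] P2: store L2 := 70 | P0:I, P1:I, P2:M(70) | bus: BusRdX,Flush
[11] P0: load  L3 | P0:E(60), P1:I, P2:I | bus: BusRd
[12] P2: load  L1 | P0:S(50), P1:I, P2:S(50) | bus: BusRd
[13] P1: store L1 := 23 | P0:I, P1:M(23), P2:I | bus: BusRdX
[14] P0: load  L2 | P0:S(70), P1:I, P2:O(70) | bus: BusRd
[15] P0: load  L2 | P0:S(70), P1:I, P2:O(70) | bus: none
[16] P1: load  L3 | P0:S(60), P1:S(60), P2:I | bus: BusRd
[17] P2: load  L2 | P0:S(70), P1:I, P2:O(70) | bus: none
[18] P0: store L3 := 18 | P0:M(18), P1:I, P2:I | bus: BusUpgr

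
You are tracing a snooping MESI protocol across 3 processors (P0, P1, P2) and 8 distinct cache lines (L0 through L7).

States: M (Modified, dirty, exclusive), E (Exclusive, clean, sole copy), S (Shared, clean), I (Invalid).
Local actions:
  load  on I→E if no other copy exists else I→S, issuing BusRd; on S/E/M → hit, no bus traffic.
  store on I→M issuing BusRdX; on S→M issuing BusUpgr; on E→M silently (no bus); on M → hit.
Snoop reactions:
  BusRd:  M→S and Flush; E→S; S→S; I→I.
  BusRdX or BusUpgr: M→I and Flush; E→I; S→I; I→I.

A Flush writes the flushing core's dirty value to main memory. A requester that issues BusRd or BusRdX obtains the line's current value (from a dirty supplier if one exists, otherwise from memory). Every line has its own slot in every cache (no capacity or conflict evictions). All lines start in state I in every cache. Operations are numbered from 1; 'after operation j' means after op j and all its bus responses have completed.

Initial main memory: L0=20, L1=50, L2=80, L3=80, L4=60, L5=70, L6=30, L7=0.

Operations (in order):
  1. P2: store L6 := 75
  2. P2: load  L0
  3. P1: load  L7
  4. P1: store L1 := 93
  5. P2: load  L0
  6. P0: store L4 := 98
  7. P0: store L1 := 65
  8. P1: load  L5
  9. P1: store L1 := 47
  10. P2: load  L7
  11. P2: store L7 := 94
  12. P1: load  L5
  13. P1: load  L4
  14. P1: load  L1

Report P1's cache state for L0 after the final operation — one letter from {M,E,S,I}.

state = I

[1] P2: store L6 := 75 | P0:I, P1:I, P2:M(75) | bus: BusRdX
[2] P2: load  L0 | P0:I, P1:I, P2:E(20) | bus: BusRd
[3] P1: load  L7 | P0:I, P1:E(0), P2:I | bus: BusRd
[4] P1: store L1 := 93 | P0:I, P1:M(93), P2:I | bus: BusRdX
[5] P2: load  L0 | P0:I, P1:I, P2:E(20) | bus: none
[6] P0: store L4 := 98 | P0:M(98), P1:I, P2:I | bus: BusRdX
[7] P0: store L1 := 65 | P0:M(65), P1:I, P2:I | bus: BusRdX,Flush
[8] P1: load  L5 | P0:I, P1:E(70), P2:I | bus: BusRd
[9] P1: store L1 := 47 | P0:I, P1:M(47), P2:I | bus: BusRdX,Flush
[10] P2: load  L7 | P0:I, P1:S(0), P2:S(0) | bus: BusRd
[11] P2: store L7 := 94 | P0:I, P1:I, P2:M(94) | bus: BusUpgr
[12] P1: load  L5 | P0:I, P1:E(70), P2:I | bus: none
[13] P1: load  L4 | P0:S(98), P1:S(98), P2:I | bus: BusRd,Flush
[14] P1: load  L1 | P0:I, P1:M(47), P2:I | bus: none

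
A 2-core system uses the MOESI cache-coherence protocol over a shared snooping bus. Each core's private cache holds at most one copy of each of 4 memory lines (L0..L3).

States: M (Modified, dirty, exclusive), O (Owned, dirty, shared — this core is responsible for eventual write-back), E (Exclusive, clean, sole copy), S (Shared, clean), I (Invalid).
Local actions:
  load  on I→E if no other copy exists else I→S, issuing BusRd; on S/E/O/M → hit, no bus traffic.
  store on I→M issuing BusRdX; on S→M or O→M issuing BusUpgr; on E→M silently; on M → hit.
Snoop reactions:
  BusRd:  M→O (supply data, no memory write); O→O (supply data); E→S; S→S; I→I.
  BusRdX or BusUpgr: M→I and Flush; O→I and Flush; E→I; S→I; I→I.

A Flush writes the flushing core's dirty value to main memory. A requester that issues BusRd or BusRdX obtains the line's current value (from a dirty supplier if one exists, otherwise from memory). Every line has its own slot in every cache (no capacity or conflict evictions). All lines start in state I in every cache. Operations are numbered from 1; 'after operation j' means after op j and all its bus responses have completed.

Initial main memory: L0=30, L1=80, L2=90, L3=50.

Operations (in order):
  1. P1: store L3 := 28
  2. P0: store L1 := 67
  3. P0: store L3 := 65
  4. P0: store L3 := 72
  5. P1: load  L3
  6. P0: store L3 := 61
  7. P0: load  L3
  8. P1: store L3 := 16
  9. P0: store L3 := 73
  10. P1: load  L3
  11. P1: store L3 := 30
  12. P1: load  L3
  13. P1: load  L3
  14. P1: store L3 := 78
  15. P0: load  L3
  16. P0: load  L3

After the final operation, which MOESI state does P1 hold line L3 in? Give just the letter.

state = O

step 1: P1: store L3 := 28  ⟶  IM  (L3)  txn=BusRdX  M[L3]=50
step 2: P0: store L1 := 67  ⟶  MI  (L1)  txn=BusRdX  M[L1]=80
step 3: P0: store L3 := 65  ⟶  MI  (L3)  txn=BusRdX+Flush  M[L3]=28
step 4: P0: store L3 := 72  ⟶  MI  (L3)  txn=∅  M[L3]=28
step 5: P1: load  L3  ⟶  OS  (L3)  txn=BusRd  M[L3]=28
step 6: P0: store L3 := 61  ⟶  MI  (L3)  txn=BusUpgr  M[L3]=28
step 7: P0: load  L3  ⟶  MI  (L3)  txn=∅  M[L3]=28
step 8: P1: store L3 := 16  ⟶  IM  (L3)  txn=BusRdX+Flush  M[L3]=61
step 9: P0: store L3 := 73  ⟶  MI  (L3)  txn=BusRdX+Flush  M[L3]=16
step 10: P1: load  L3  ⟶  OS  (L3)  txn=BusRd  M[L3]=16
step 11: P1: store L3 := 30  ⟶  IM  (L3)  txn=BusUpgr+Flush  M[L3]=73
step 12: P1: load  L3  ⟶  IM  (L3)  txn=∅  M[L3]=73
step 13: P1: load  L3  ⟶  IM  (L3)  txn=∅  M[L3]=73
step 14: P1: store L3 := 78  ⟶  IM  (L3)  txn=∅  M[L3]=73
step 15: P0: load  L3  ⟶  SO  (L3)  txn=BusRd  M[L3]=73
step 16: P0: load  L3  ⟶  SO  (L3)  txn=∅  M[L3]=73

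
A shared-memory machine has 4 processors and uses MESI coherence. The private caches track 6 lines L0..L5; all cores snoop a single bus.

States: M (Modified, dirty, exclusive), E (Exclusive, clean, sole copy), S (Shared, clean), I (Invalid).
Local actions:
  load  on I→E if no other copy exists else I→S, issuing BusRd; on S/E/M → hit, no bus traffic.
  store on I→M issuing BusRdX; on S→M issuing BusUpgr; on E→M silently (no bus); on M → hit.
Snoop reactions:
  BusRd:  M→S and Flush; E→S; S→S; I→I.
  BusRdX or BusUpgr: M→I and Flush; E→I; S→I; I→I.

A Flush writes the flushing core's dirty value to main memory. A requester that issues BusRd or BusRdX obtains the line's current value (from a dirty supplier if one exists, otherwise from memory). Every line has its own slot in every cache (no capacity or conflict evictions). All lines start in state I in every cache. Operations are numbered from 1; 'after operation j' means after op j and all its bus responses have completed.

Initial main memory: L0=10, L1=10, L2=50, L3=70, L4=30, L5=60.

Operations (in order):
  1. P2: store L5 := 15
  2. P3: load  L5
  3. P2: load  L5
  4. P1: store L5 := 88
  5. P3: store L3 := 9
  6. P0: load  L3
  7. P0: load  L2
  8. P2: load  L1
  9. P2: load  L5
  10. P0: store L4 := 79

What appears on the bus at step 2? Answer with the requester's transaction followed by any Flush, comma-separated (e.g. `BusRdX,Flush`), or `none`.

bus = BusRd,Flush

step 1: P2: store L5 := 15  ⟶  IIMI  (L5)  txn=BusRdX  M[L5]=60
step 2: P3: load  L5  ⟶  IISS  (L5)  txn=BusRd+Flush  M[L5]=15
step 3: P2: load  L5  ⟶  IISS  (L5)  txn=∅  M[L5]=15
step 4: P1: store L5 := 88  ⟶  IMII  (L5)  txn=BusRdX  M[L5]=15
step 5: P3: store L3 := 9  ⟶  IIIM  (L3)  txn=BusRdX  M[L3]=70
step 6: P0: load  L3  ⟶  SIIS  (L3)  txn=BusRd+Flush  M[L3]=9
step 7: P0: load  L2  ⟶  EIII  (L2)  txn=BusRd  M[L2]=50
step 8: P2: load  L1  ⟶  IIEI  (L1)  txn=BusRd  M[L1]=10
step 9: P2: load  L5  ⟶  ISSI  (L5)  txn=BusRd+Flush  M[L5]=88
step 10: P0: store L4 := 79  ⟶  MIII  (L4)  txn=BusRdX  M[L4]=30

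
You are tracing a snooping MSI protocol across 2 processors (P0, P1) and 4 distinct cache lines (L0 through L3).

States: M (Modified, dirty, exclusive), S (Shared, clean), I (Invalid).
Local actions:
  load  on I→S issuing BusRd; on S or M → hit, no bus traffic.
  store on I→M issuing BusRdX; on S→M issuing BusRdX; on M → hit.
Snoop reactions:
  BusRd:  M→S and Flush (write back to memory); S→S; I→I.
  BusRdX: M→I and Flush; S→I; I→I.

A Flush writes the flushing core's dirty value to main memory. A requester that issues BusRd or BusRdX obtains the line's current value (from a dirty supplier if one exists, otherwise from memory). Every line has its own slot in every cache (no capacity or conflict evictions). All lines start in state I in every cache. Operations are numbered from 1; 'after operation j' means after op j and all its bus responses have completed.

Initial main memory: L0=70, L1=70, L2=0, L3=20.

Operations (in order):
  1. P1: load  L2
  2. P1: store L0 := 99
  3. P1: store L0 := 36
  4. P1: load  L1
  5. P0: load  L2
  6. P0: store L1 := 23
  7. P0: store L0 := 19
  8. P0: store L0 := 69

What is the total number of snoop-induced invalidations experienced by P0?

invalidations = 0

  op1 P1: load  L2 → I/S on L2; bus BusRd; mem=0
  op2 P1: store L0 := 99 → I/M on L0; bus BusRdX; mem=70
  op3 P1: store L0 := 36 → I/M on L0; bus (none); mem=70
  op4 P1: load  L1 → I/S on L1; bus BusRd; mem=70
  op5 P0: load  L2 → S/S on L2; bus BusRd; mem=0
  op6 P0: store L1 := 23 → M/I on L1; bus BusRdX; mem=70
  op7 P0: store L0 := 19 → M/I on L0; bus BusRdX Flush; mem=36
  op8 P0: store L0 := 69 → M/I on L0; bus (none); mem=36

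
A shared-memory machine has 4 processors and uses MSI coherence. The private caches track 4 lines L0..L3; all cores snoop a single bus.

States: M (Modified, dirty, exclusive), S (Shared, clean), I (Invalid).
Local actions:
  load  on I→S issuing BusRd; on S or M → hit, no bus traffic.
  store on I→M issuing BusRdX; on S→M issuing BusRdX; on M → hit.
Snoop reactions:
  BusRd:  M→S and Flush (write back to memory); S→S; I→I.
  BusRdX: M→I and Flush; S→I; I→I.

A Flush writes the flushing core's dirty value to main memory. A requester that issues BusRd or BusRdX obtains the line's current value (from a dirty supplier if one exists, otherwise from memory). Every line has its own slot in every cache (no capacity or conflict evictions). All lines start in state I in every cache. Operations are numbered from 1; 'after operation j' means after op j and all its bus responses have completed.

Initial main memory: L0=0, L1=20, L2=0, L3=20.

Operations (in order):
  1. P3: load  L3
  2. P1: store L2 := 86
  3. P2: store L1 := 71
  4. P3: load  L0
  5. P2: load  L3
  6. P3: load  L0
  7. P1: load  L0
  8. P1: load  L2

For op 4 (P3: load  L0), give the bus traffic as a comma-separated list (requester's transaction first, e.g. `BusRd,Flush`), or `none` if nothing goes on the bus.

[1] P3: load  L3 | P0:I, P1:I, P2:I, P3:S(20) | bus: BusRd
[2] P1: store L2 := 86 | P0:I, P1:M(86), P2:I, P3:I | bus: BusRdX
[3] P2: store L1 := 71 | P0:I, P1:I, P2:M(71), P3:I | bus: BusRdX
[4] P3: load  L0 | P0:I, P1:I, P2:I, P3:S(0) | bus: BusRd
[5] P2: load  L3 | P0:I, P1:I, P2:S(20), P3:S(20) | bus: BusRd
[6] P3: load  L0 | P0:I, P1:I, P2:I, P3:S(0) | bus: none
[7] P1: load  L0 | P0:I, P1:S(0), P2:I, P3:S(0) | bus: BusRd
[8] P1: load  L2 | P0:I, P1:M(86), P2:I, P3:I | bus: none

bus = BusRd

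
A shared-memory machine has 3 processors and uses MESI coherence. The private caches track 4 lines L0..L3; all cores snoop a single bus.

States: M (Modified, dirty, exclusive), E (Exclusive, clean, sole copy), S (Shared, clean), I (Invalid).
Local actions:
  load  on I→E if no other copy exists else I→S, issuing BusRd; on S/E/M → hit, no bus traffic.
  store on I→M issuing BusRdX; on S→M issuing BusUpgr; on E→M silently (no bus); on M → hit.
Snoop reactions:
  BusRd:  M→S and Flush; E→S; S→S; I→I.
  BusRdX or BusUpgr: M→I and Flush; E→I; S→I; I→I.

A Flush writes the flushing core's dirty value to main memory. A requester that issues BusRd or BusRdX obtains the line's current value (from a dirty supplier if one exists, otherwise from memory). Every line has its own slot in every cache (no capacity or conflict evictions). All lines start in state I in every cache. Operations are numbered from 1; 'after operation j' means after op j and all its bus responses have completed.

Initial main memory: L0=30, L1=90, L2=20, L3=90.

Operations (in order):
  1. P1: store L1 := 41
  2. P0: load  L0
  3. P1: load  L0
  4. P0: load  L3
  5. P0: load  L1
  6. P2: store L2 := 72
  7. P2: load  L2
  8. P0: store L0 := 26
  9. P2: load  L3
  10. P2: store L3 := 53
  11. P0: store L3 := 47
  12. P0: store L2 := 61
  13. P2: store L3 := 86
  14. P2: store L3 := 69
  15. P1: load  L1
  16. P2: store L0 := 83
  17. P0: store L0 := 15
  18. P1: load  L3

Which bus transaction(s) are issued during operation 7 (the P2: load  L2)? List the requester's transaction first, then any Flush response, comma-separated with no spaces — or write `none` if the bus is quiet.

bus = none

step 1: P1: store L1 := 41  ⟶  IMI  (L1)  txn=BusRdX  M[L1]=90
step 2: P0: load  L0  ⟶  EII  (L0)  txn=BusRd  M[L0]=30
step 3: P1: load  L0  ⟶  SSI  (L0)  txn=BusRd  M[L0]=30
step 4: P0: load  L3  ⟶  EII  (L3)  txn=BusRd  M[L3]=90
step 5: P0: load  L1  ⟶  SSI  (L1)  txn=BusRd+Flush  M[L1]=41
step 6: P2: store L2 := 72  ⟶  IIM  (L2)  txn=BusRdX  M[L2]=20
step 7: P2: load  L2  ⟶  IIM  (L2)  txn=∅  M[L2]=20
step 8: P0: store L0 := 26  ⟶  MII  (L0)  txn=BusUpgr  M[L0]=30
step 9: P2: load  L3  ⟶  SIS  (L3)  txn=BusRd  M[L3]=90
step 10: P2: store L3 := 53  ⟶  IIM  (L3)  txn=BusUpgr  M[L3]=90
step 11: P0: store L3 := 47  ⟶  MII  (L3)  txn=BusRdX+Flush  M[L3]=53
step 12: P0: store L2 := 61  ⟶  MII  (L2)  txn=BusRdX+Flush  M[L2]=72
step 13: P2: store L3 := 86  ⟶  IIM  (L3)  txn=BusRdX+Flush  M[L3]=47
step 14: P2: store L3 := 69  ⟶  IIM  (L3)  txn=∅  M[L3]=47
step 15: P1: load  L1  ⟶  SSI  (L1)  txn=∅  M[L1]=41
step 16: P2: store L0 := 83  ⟶  IIM  (L0)  txn=BusRdX+Flush  M[L0]=26
step 17: P0: store L0 := 15  ⟶  MII  (L0)  txn=BusRdX+Flush  M[L0]=83
step 18: P1: load  L3  ⟶  ISS  (L3)  txn=BusRd+Flush  M[L3]=69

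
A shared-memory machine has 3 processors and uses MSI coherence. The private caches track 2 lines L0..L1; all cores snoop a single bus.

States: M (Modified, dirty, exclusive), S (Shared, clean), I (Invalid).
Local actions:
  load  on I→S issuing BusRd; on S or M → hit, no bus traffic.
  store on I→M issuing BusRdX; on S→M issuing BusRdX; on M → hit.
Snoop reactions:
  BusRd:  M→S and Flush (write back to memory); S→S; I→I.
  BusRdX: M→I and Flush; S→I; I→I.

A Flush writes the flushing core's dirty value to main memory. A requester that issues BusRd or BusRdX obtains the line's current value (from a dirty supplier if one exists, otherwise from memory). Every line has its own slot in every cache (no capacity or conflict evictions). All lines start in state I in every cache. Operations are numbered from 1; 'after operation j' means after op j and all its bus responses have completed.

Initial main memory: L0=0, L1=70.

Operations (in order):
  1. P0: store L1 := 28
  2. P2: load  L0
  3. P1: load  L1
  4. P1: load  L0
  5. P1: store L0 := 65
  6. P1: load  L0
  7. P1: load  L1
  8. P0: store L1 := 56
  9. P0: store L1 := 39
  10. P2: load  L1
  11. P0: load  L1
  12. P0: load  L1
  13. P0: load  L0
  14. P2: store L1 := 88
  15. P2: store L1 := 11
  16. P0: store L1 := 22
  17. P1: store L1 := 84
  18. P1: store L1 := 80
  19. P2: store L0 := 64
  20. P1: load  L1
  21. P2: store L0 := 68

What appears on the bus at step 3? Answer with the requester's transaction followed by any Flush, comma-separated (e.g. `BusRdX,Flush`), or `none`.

bus = BusRd,Flush

  op1 P0: store L1 := 28 → M/I/I on L1; bus BusRdX; mem=70
  op2 P2: load  L0 → I/I/S on L0; bus BusRd; mem=0
  op3 P1: load  L1 → S/S/I on L1; bus BusRd Flush; mem=28
  op4 P1: load  L0 → I/S/S on L0; bus BusRd; mem=0
  op5 P1: store L0 := 65 → I/M/I on L0; bus BusRdX; mem=0
  op6 P1: load  L0 → I/M/I on L0; bus (none); mem=0
  op7 P1: load  L1 → S/S/I on L1; bus (none); mem=28
  op8 P0: store L1 := 56 → M/I/I on L1; bus BusRdX; mem=28
  op9 P0: store L1 := 39 → M/I/I on L1; bus (none); mem=28
  op10 P2: load  L1 → S/I/S on L1; bus BusRd Flush; mem=39
  op11 P0: load  L1 → S/I/S on L1; bus (none); mem=39
  op12 P0: load  L1 → S/I/S on L1; bus (none); mem=39
  op13 P0: load  L0 → S/S/I on L0; bus BusRd Flush; mem=65
  op14 P2: store L1 := 88 → I/I/M on L1; bus BusRdX; mem=39
  op15 P2: store L1 := 11 → I/I/M on L1; bus (none); mem=39
  op16 P0: store L1 := 22 → M/I/I on L1; bus BusRdX Flush; mem=11
  op17 P1: store L1 := 84 → I/M/I on L1; bus BusRdX Flush; mem=22
  op18 P1: store L1 := 80 → I/M/I on L1; bus (none); mem=22
  op19 P2: store L0 := 64 → I/I/M on L0; bus BusRdX; mem=65
  op20 P1: load  L1 → I/M/I on L1; bus (none); mem=22
  op21 P2: store L0 := 68 → I/I/M on L0; bus (none); mem=65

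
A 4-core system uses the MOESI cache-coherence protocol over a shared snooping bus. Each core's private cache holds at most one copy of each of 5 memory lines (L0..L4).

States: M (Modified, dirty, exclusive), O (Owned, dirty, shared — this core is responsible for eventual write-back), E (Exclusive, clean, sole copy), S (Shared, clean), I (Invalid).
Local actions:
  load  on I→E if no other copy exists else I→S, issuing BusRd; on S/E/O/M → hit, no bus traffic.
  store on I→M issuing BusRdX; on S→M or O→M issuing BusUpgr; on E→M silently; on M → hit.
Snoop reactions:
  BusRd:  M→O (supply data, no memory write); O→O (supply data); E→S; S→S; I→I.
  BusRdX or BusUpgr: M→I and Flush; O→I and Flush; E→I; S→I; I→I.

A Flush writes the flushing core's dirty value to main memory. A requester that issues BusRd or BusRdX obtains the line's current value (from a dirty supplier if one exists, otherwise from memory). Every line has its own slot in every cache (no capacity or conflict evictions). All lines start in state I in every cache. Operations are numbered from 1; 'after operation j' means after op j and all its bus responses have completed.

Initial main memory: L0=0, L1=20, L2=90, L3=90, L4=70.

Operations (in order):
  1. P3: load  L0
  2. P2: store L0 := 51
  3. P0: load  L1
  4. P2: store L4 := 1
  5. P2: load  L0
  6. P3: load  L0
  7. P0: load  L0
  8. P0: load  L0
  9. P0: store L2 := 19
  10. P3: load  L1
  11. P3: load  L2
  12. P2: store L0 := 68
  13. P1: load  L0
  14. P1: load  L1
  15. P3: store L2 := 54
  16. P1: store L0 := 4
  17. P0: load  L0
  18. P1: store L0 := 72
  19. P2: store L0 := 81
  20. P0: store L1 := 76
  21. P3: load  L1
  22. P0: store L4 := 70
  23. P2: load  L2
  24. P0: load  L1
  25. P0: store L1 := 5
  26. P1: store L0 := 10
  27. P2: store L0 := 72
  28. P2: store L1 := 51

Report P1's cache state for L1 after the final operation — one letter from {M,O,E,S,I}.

state = I

step 1: P3: load  L0  ⟶  IIIE  (L0)  txn=BusRd  M[L0]=0
step 2: P2: store L0 := 51  ⟶  IIMI  (L0)  txn=BusRdX  M[L0]=0
step 3: P0: load  L1  ⟶  EIII  (L1)  txn=BusRd  M[L1]=20
step 4: P2: store L4 := 1  ⟶  IIMI  (L4)  txn=BusRdX  M[L4]=70
step 5: P2: load  L0  ⟶  IIMI  (L0)  txn=∅  M[L0]=0
step 6: P3: load  L0  ⟶  IIOS  (L0)  txn=BusRd  M[L0]=0
step 7: P0: load  L0  ⟶  SIOS  (L0)  txn=BusRd  M[L0]=0
step 8: P0: load  L0  ⟶  SIOS  (L0)  txn=∅  M[L0]=0
step 9: P0: store L2 := 19  ⟶  MIII  (L2)  txn=BusRdX  M[L2]=90
step 10: P3: load  L1  ⟶  SIIS  (L1)  txn=BusRd  M[L1]=20
step 11: P3: load  L2  ⟶  OIIS  (L2)  txn=BusRd  M[L2]=90
step 12: P2: store L0 := 68  ⟶  IIMI  (L0)  txn=BusUpgr  M[L0]=0
step 13: P1: load  L0  ⟶  ISOI  (L0)  txn=BusRd  M[L0]=0
step 14: P1: load  L1  ⟶  SSIS  (L1)  txn=BusRd  M[L1]=20
step 15: P3: store L2 := 54  ⟶  IIIM  (L2)  txn=BusUpgr+Flush  M[L2]=19
step 16: P1: store L0 := 4  ⟶  IMII  (L0)  txn=BusUpgr+Flush  M[L0]=68
step 17: P0: load  L0  ⟶  SOII  (L0)  txn=BusRd  M[L0]=68
step 18: P1: store L0 := 72  ⟶  IMII  (L0)  txn=BusUpgr  M[L0]=68
step 19: P2: store L0 := 81  ⟶  IIMI  (L0)  txn=BusRdX+Flush  M[L0]=72
step 20: P0: store L1 := 76  ⟶  MIII  (L1)  txn=BusUpgr  M[L1]=20
step 21: P3: load  L1  ⟶  OIIS  (L1)  txn=BusRd  M[L1]=20
step 22: P0: store L4 := 70  ⟶  MIII  (L4)  txn=BusRdX+Flush  M[L4]=1
step 23: P2: load  L2  ⟶  IISO  (L2)  txn=BusRd  M[L2]=19
step 24: P0: load  L1  ⟶  OIIS  (L1)  txn=∅  M[L1]=20
step 25: P0: store L1 := 5  ⟶  MIII  (L1)  txn=BusUpgr  M[L1]=20
step 26: P1: store L0 := 10  ⟶  IMII  (L0)  txn=BusRdX+Flush  M[L0]=81
step 27: P2: store L0 := 72  ⟶  IIMI  (L0)  txn=BusRdX+Flush  M[L0]=10
step 28: P2: store L1 := 51  ⟶  IIMI  (L1)  txn=BusRdX+Flush  M[L1]=5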